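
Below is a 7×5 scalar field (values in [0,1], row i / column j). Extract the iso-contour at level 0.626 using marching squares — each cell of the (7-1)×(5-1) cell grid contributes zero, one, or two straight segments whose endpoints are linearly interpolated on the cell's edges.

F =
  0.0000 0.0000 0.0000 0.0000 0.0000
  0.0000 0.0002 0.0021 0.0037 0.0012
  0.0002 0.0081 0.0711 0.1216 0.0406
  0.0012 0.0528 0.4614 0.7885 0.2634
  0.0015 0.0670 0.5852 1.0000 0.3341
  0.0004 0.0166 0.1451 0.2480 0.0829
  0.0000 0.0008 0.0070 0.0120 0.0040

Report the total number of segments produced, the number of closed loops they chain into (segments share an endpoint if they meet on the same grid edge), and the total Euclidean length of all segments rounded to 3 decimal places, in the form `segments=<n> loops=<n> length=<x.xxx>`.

cell (2,2): code 0100 → (2.756,3.000)–(3.000,2.503)
cell (2,3): code 1000 → (3.000,3.309)–(2.756,3.000)
cell (3,2): code 0110 → (3.000,2.503)–(4.000,2.098)
cell (3,3): code 1001 → (4.000,3.562)–(3.000,3.309)
cell (4,2): code 0010 → (4.000,2.098)–(4.497,3.000)
cell (4,3): code 0001 → (4.497,3.000)–(4.000,3.562)
total: 6 segments, chained into 1 closed loop(s), length Σ = 4.837264

segments=6 loops=1 length=4.837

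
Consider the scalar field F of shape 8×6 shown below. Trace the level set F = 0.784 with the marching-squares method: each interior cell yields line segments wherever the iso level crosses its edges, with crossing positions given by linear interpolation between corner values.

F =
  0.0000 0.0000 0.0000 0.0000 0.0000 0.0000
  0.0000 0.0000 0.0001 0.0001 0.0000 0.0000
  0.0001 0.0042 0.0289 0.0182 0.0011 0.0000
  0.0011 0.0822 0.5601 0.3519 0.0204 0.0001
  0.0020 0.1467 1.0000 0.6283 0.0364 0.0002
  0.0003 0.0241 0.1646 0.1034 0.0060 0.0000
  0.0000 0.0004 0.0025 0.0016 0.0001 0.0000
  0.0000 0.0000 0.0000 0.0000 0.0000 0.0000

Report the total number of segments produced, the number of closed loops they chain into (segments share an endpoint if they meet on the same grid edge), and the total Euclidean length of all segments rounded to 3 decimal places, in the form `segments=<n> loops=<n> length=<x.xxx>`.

cell (3,1): code 0100 → (3.509,2.000)–(4.000,1.747)
cell (3,2): code 1000 → (4.000,2.581)–(3.509,2.000)
cell (4,1): code 0010 → (4.000,1.747)–(4.259,2.000)
cell (4,2): code 0001 → (4.259,2.000)–(4.000,2.581)
total: 4 segments, chained into 1 closed loop(s), length Σ = 2.311097

segments=4 loops=1 length=2.311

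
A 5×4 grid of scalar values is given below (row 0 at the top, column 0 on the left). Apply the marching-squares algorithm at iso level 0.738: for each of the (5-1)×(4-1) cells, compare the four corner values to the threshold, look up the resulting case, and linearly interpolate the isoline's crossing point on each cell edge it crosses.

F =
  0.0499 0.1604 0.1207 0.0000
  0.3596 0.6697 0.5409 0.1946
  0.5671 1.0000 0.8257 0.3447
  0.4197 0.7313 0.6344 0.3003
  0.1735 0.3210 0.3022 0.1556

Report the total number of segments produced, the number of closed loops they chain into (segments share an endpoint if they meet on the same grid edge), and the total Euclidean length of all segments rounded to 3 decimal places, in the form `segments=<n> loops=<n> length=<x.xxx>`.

cell (1,0): code 0100 → (1.207,1.000)–(2.000,0.395)
cell (1,1): code 1100 → (1.692,2.000)–(1.207,1.000)
cell (1,2): code 1000 → (2.000,2.182)–(1.692,2.000)
cell (2,0): code 0010 → (2.000,0.395)–(2.975,1.000)
cell (2,1): code 0011 → (2.975,1.000)–(2.458,2.000)
cell (2,2): code 0001 → (2.458,2.000)–(2.000,2.182)
total: 6 segments, chained into 1 closed loop(s), length Σ = 5.233698

segments=6 loops=1 length=5.234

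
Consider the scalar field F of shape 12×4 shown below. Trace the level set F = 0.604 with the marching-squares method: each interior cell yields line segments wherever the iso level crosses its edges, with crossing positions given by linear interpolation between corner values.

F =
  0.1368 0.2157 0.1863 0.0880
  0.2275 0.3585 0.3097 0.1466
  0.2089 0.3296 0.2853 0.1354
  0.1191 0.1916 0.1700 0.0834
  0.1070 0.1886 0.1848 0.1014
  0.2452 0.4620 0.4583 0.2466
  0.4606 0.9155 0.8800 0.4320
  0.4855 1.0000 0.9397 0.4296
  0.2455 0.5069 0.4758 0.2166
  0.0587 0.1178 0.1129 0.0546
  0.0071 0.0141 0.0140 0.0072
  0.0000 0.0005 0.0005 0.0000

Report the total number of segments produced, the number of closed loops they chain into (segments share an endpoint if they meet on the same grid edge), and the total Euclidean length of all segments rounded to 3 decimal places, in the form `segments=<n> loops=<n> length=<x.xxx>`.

cell (5,0): code 0100 → (5.313,1.000)–(6.000,0.315)
cell (5,1): code 1100 → (5.346,2.000)–(5.313,1.000)
cell (5,2): code 1000 → (6.000,2.616)–(5.346,2.000)
cell (6,0): code 0110 → (6.000,0.315)–(7.000,0.230)
cell (6,2): code 1001 → (7.000,2.658)–(6.000,2.616)
cell (7,0): code 0010 → (7.000,0.230)–(7.803,1.000)
cell (7,1): code 0011 → (7.803,1.000)–(7.724,2.000)
cell (7,2): code 0001 → (7.724,2.000)–(7.000,2.658)
total: 8 segments, chained into 1 closed loop(s), length Σ = 7.967400

segments=8 loops=1 length=7.967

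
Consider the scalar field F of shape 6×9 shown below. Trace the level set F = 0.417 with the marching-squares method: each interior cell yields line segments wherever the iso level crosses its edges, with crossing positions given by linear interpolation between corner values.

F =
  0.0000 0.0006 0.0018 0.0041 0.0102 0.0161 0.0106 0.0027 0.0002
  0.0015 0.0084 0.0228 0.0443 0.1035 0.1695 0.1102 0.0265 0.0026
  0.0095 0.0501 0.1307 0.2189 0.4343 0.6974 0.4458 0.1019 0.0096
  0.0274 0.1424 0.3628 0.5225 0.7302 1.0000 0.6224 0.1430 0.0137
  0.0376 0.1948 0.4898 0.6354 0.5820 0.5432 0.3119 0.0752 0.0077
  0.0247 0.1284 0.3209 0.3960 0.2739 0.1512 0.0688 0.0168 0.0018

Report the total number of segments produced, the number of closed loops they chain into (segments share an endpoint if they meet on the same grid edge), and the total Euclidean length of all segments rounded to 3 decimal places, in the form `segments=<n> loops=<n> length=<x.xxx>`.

segments=16 loops=1 length=12.206

cell (1,3): code 0100 → (1.948,4.000)–(2.000,3.920)
cell (1,4): code 1100 → (1.469,5.000)–(1.948,4.000)
cell (1,5): code 1100 → (1.914,6.000)–(1.469,5.000)
cell (1,6): code 1000 → (2.000,6.084)–(1.914,6.000)
cell (2,2): code 0100 → (2.653,3.000)–(3.000,2.339)
cell (2,3): code 1110 → (2.000,3.920)–(2.653,3.000)
cell (2,6): code 1001 → (3.000,6.428)–(2.000,6.084)
cell (3,1): code 0100 → (3.427,2.000)–(4.000,1.753)
cell (3,2): code 1110 → (3.000,2.339)–(3.427,2.000)
cell (3,5): code 1011 → (4.000,5.546)–(3.662,6.000)
cell (3,6): code 0001 → (3.662,6.000)–(3.000,6.428)
cell (4,1): code 0010 → (4.000,1.753)–(4.431,2.000)
cell (4,2): code 0011 → (4.431,2.000)–(4.912,3.000)
cell (4,3): code 0011 → (4.912,3.000)–(4.536,4.000)
cell (4,4): code 0011 → (4.536,4.000)–(4.322,5.000)
cell (4,5): code 0001 → (4.322,5.000)–(4.000,5.546)
total: 16 segments, chained into 1 closed loop(s), length Σ = 12.206239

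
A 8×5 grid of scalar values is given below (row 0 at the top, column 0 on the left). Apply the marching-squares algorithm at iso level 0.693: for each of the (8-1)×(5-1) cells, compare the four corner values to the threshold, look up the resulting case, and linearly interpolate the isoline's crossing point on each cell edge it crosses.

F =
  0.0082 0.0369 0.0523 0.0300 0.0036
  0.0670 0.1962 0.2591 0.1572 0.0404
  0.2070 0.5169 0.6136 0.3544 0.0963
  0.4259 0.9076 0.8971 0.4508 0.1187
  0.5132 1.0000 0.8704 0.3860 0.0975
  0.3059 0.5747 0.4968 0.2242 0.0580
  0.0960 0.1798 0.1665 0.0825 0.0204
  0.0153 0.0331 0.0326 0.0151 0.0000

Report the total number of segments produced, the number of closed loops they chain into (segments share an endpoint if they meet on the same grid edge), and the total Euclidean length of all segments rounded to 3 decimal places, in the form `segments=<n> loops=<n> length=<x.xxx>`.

segments=8 loops=1 length=7.184

cell (2,0): code 0100 → (2.451,1.000)–(3.000,0.554)
cell (2,1): code 1100 → (2.280,2.000)–(2.451,1.000)
cell (2,2): code 1000 → (3.000,2.457)–(2.280,2.000)
cell (3,0): code 0110 → (3.000,0.554)–(4.000,0.369)
cell (3,2): code 1001 → (4.000,2.366)–(3.000,2.457)
cell (4,0): code 0010 → (4.000,0.369)–(4.722,1.000)
cell (4,1): code 0011 → (4.722,1.000)–(4.475,2.000)
cell (4,2): code 0001 → (4.475,2.000)–(4.000,2.366)
total: 8 segments, chained into 1 closed loop(s), length Σ = 7.183964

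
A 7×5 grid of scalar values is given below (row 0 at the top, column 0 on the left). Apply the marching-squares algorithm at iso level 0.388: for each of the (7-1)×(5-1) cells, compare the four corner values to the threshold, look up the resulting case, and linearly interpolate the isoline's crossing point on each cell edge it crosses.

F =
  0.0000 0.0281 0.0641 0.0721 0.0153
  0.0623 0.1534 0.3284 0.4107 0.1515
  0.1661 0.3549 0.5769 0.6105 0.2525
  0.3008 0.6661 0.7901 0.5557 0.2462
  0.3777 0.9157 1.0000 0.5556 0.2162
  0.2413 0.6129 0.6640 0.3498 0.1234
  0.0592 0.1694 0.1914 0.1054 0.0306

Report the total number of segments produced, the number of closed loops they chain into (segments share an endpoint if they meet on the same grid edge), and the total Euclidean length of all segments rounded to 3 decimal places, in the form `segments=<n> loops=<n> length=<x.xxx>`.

cell (0,2): code 0100 → (0.933,3.000)–(1.000,2.724)
cell (0,3): code 1000 → (1.000,3.088)–(0.933,3.000)
cell (1,1): code 0100 → (1.240,2.000)–(2.000,1.149)
cell (1,2): code 1110 → (1.000,2.724)–(1.240,2.000)
cell (1,3): code 1001 → (2.000,3.622)–(1.000,3.088)
cell (2,0): code 0100 → (2.106,1.000)–(3.000,0.239)
cell (2,1): code 1110 → (2.000,1.149)–(2.106,1.000)
cell (2,3): code 1001 → (3.000,3.542)–(2.000,3.622)
cell (3,0): code 0110 → (3.000,0.239)–(4.000,0.019)
cell (3,3): code 1001 → (4.000,3.494)–(3.000,3.542)
cell (4,0): code 0110 → (4.000,0.019)–(5.000,0.395)
cell (4,2): code 1011 → (5.000,2.878)–(4.814,3.000)
cell (4,3): code 0001 → (4.814,3.000)–(4.000,3.494)
cell (5,0): code 0010 → (5.000,0.395)–(5.507,1.000)
cell (5,1): code 0011 → (5.507,1.000)–(5.584,2.000)
cell (5,2): code 0001 → (5.584,2.000)–(5.000,2.878)
total: 16 segments, chained into 1 closed loop(s), length Σ = 12.906748

segments=16 loops=1 length=12.907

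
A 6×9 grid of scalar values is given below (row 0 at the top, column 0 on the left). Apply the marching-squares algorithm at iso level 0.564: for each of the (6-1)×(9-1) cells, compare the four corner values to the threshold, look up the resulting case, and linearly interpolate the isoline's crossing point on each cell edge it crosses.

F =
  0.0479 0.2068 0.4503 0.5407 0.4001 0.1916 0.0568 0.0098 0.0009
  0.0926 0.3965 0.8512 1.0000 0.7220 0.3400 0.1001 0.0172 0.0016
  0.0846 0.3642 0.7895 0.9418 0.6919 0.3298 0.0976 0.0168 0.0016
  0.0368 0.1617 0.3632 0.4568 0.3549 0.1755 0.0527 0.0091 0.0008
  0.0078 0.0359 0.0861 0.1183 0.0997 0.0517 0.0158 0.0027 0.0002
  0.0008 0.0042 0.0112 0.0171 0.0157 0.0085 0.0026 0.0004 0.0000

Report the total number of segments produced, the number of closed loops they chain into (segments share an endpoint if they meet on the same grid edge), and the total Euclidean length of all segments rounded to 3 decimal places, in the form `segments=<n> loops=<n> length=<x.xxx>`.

segments=10 loops=1 length=9.106

cell (0,1): code 0100 → (0.284,2.000)–(1.000,1.368)
cell (0,2): code 1100 → (0.051,3.000)–(0.284,2.000)
cell (0,3): code 1100 → (0.509,4.000)–(0.051,3.000)
cell (0,4): code 1000 → (1.000,4.414)–(0.509,4.000)
cell (1,1): code 0110 → (1.000,1.368)–(2.000,1.470)
cell (1,4): code 1001 → (2.000,4.353)–(1.000,4.414)
cell (2,1): code 0010 → (2.000,1.470)–(2.529,2.000)
cell (2,2): code 0011 → (2.529,2.000)–(2.779,3.000)
cell (2,3): code 0011 → (2.779,3.000)–(2.380,4.000)
cell (2,4): code 0001 → (2.380,4.000)–(2.000,4.353)
total: 10 segments, chained into 1 closed loop(s), length Σ = 9.105745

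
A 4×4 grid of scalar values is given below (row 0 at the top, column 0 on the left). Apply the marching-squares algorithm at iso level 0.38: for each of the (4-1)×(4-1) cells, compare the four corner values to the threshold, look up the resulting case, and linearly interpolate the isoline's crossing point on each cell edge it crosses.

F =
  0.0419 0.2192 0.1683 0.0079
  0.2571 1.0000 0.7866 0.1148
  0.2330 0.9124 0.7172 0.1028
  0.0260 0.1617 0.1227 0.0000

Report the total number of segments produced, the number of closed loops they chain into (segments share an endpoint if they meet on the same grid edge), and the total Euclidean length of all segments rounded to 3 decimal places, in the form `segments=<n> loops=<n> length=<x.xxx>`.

segments=8 loops=1 length=7.914

cell (0,0): code 0100 → (0.206,1.000)–(1.000,0.165)
cell (0,1): code 1100 → (0.342,2.000)–(0.206,1.000)
cell (0,2): code 1000 → (1.000,2.605)–(0.342,2.000)
cell (1,0): code 0110 → (1.000,0.165)–(2.000,0.216)
cell (1,2): code 1001 → (2.000,2.549)–(1.000,2.605)
cell (2,0): code 0010 → (2.000,0.216)–(2.709,1.000)
cell (2,1): code 0011 → (2.709,1.000)–(2.567,2.000)
cell (2,2): code 0001 → (2.567,2.000)–(2.000,2.549)
total: 8 segments, chained into 1 closed loop(s), length Σ = 7.914053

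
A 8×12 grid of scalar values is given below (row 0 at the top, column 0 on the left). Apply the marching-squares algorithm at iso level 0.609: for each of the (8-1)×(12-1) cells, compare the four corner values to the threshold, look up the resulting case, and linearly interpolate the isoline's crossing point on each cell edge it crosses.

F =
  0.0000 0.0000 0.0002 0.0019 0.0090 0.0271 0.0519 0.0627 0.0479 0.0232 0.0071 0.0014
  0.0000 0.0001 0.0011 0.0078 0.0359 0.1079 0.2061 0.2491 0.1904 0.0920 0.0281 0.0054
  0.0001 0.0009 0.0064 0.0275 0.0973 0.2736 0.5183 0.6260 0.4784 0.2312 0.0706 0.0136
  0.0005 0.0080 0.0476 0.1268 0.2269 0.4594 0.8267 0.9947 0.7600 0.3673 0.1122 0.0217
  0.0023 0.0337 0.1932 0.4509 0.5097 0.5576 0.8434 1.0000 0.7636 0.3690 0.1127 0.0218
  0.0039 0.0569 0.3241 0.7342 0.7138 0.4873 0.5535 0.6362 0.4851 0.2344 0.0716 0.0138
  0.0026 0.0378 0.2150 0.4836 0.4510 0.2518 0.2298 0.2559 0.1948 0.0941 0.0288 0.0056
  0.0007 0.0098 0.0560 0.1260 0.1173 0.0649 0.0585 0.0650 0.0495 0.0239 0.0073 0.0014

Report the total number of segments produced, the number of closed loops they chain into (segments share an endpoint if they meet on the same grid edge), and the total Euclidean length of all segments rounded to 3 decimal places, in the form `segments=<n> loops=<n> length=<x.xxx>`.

segments=20 loops=2 length=14.211

cell (1,6): code 0100 → (1.955,7.000)–(2.000,6.842)
cell (1,7): code 1000 → (2.000,7.115)–(1.955,7.000)
cell (2,5): code 0100 → (2.294,6.000)–(3.000,5.407)
cell (2,6): code 1110 → (2.000,6.842)–(2.294,6.000)
cell (2,7): code 1101 → (2.464,8.000)–(2.000,7.115)
cell (2,8): code 1000 → (3.000,8.385)–(2.464,8.000)
cell (3,5): code 0110 → (3.000,5.407)–(4.000,5.180)
cell (3,8): code 1001 → (4.000,8.392)–(3.000,8.385)
cell (4,2): code 0100 → (4.558,3.000)–(5.000,2.695)
cell (4,3): code 1100 → (4.487,4.000)–(4.558,3.000)
cell (4,4): code 1000 → (5.000,4.463)–(4.487,4.000)
cell (4,5): code 0010 → (4.000,5.180)–(4.809,6.000)
cell (4,6): code 0111 → (4.809,6.000)–(5.000,6.671)
cell (4,7): code 1011 → (5.000,7.180)–(4.555,8.000)
cell (4,8): code 0001 → (4.555,8.000)–(4.000,8.392)
cell (5,2): code 0010 → (5.000,2.695)–(5.500,3.000)
cell (5,3): code 0011 → (5.500,3.000)–(5.399,4.000)
cell (5,4): code 0001 → (5.399,4.000)–(5.000,4.463)
cell (5,6): code 0010 → (5.000,6.671)–(5.072,7.000)
cell (5,7): code 0001 → (5.072,7.000)–(5.000,7.180)
total: 20 segments, chained into 2 closed loop(s), length Σ = 14.210506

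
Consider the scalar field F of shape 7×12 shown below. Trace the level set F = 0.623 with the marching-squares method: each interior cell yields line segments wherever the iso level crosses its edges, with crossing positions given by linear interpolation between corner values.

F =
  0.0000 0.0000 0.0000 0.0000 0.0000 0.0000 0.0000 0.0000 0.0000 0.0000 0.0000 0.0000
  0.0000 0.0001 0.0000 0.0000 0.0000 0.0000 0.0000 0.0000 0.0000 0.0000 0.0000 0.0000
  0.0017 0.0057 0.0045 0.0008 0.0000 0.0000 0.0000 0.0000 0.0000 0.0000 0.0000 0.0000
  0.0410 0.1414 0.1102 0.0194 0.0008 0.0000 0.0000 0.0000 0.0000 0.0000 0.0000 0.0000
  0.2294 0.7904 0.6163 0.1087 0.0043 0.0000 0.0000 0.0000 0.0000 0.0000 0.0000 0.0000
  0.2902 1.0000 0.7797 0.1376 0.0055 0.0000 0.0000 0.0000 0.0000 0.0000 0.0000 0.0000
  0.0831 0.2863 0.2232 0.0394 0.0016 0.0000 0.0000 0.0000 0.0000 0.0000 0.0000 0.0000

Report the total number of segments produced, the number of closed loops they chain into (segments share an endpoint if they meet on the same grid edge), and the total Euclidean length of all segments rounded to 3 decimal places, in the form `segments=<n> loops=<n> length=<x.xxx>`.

cell (3,0): code 0100 → (3.742,1.000)–(4.000,0.702)
cell (3,1): code 1000 → (4.000,1.962)–(3.742,1.000)
cell (4,0): code 0110 → (4.000,0.702)–(5.000,0.469)
cell (4,1): code 1101 → (4.041,2.000)–(4.000,1.962)
cell (4,2): code 1000 → (5.000,2.244)–(4.041,2.000)
cell (5,0): code 0010 → (5.000,0.469)–(5.528,1.000)
cell (5,1): code 0011 → (5.528,1.000)–(5.282,2.000)
cell (5,2): code 0001 → (5.282,2.000)–(5.000,2.244)
total: 8 segments, chained into 1 closed loop(s), length Σ = 5.614137

segments=8 loops=1 length=5.614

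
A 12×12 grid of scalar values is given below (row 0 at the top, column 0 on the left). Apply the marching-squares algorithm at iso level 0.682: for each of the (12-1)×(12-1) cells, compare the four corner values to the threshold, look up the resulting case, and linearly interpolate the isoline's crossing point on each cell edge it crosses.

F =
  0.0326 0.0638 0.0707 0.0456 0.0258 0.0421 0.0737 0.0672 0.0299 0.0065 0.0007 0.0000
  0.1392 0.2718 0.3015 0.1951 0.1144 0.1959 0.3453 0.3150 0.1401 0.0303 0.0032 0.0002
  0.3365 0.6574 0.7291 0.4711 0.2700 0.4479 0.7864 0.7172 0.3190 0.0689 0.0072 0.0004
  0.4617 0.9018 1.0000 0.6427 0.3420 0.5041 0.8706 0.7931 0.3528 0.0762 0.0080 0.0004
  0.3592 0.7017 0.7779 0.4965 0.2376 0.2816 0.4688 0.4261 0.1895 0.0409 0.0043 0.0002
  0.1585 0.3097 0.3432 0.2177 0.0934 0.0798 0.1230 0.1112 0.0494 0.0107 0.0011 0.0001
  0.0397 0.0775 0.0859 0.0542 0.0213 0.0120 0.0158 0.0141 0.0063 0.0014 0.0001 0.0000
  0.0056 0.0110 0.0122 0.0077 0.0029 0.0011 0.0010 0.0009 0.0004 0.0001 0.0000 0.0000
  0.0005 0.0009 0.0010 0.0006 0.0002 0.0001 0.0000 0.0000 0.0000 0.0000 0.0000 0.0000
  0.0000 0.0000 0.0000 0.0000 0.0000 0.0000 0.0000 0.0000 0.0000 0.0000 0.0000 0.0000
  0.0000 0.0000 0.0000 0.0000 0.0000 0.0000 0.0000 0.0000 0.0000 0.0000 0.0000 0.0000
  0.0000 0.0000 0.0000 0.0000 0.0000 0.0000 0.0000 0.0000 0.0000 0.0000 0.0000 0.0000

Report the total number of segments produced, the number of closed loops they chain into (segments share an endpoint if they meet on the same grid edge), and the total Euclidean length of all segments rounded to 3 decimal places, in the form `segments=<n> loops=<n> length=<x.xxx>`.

cell (1,1): code 0100 → (1.890,2.000)–(2.000,1.343)
cell (1,2): code 1000 → (2.000,2.183)–(1.890,2.000)
cell (1,5): code 0100 → (1.763,6.000)–(2.000,5.692)
cell (1,6): code 1100 → (1.912,7.000)–(1.763,6.000)
cell (1,7): code 1000 → (2.000,7.088)–(1.912,7.000)
cell (2,0): code 0100 → (2.101,1.000)–(3.000,0.501)
cell (2,1): code 1110 → (2.000,1.343)–(2.101,1.000)
cell (2,2): code 1001 → (3.000,2.890)–(2.000,2.183)
cell (2,5): code 0110 → (2.000,5.692)–(3.000,5.485)
cell (2,7): code 1001 → (3.000,7.252)–(2.000,7.088)
cell (3,0): code 0110 → (3.000,0.501)–(4.000,0.942)
cell (3,2): code 1001 → (4.000,2.341)–(3.000,2.890)
cell (3,5): code 0010 → (3.000,5.485)–(3.469,6.000)
cell (3,6): code 0011 → (3.469,6.000)–(3.303,7.000)
cell (3,7): code 0001 → (3.303,7.000)–(3.000,7.252)
cell (4,0): code 0010 → (4.000,0.942)–(4.050,1.000)
cell (4,1): code 0011 → (4.050,1.000)–(4.221,2.000)
cell (4,2): code 0001 → (4.221,2.000)–(4.000,2.341)
total: 18 segments, chained into 2 closed loop(s), length Σ = 12.884456

segments=18 loops=2 length=12.884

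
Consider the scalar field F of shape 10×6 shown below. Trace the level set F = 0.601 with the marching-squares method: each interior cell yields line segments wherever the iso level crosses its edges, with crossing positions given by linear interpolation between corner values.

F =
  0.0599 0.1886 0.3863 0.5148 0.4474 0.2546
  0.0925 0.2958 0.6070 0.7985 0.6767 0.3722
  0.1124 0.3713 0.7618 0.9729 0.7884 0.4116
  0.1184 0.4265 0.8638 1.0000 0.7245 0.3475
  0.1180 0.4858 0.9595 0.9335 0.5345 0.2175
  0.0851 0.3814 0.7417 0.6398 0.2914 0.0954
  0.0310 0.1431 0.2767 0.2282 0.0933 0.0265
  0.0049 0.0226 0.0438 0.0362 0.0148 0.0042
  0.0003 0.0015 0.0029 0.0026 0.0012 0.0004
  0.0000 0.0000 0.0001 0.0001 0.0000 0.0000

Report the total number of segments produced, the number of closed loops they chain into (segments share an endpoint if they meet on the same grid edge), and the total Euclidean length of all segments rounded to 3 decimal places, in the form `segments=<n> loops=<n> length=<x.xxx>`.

segments=16 loops=1 length=12.939

cell (0,1): code 0100 → (0.973,2.000)–(1.000,1.981)
cell (0,2): code 1100 → (0.304,3.000)–(0.973,2.000)
cell (0,3): code 1100 → (0.670,4.000)–(0.304,3.000)
cell (0,4): code 1000 → (1.000,4.249)–(0.670,4.000)
cell (1,1): code 0110 → (1.000,1.981)–(2.000,1.588)
cell (1,4): code 1001 → (2.000,4.497)–(1.000,4.249)
cell (2,1): code 0110 → (2.000,1.588)–(3.000,1.399)
cell (2,4): code 1001 → (3.000,4.328)–(2.000,4.497)
cell (3,1): code 0110 → (3.000,1.399)–(4.000,1.243)
cell (3,3): code 1011 → (4.000,3.833)–(3.650,4.000)
cell (3,4): code 0001 → (3.650,4.000)–(3.000,4.328)
cell (4,1): code 0110 → (4.000,1.243)–(5.000,1.609)
cell (4,3): code 1001 → (5.000,3.111)–(4.000,3.833)
cell (5,1): code 0010 → (5.000,1.609)–(5.303,2.000)
cell (5,2): code 0011 → (5.303,2.000)–(5.094,3.000)
cell (5,3): code 0001 → (5.094,3.000)–(5.000,3.111)
total: 16 segments, chained into 1 closed loop(s), length Σ = 12.938759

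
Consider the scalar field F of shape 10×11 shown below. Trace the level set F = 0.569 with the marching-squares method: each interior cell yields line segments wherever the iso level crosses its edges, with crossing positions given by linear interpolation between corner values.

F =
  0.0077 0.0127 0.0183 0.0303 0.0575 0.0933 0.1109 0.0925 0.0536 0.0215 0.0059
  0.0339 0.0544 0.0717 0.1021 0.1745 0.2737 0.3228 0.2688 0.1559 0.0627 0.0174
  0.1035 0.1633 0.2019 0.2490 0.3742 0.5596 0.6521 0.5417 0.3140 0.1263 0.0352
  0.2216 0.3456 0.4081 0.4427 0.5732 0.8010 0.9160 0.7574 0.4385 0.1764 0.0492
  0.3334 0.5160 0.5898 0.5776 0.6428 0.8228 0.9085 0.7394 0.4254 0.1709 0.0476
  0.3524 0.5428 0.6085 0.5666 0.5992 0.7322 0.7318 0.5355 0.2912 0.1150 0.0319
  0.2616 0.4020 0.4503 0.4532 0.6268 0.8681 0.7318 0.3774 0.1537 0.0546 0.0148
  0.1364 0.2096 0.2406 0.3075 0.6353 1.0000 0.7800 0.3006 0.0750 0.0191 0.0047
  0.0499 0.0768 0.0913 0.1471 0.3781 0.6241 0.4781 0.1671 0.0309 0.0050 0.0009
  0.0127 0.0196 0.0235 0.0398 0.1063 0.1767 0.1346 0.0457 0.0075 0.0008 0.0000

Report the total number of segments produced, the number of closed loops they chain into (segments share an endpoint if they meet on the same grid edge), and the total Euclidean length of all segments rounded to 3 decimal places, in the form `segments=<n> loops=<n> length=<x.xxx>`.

segments=28 loops=1 length=20.407

cell (1,5): code 0100 → (1.748,6.000)–(2.000,5.102)
cell (1,6): code 1000 → (2.000,6.753)–(1.748,6.000)
cell (2,3): code 0100 → (2.979,4.000)–(3.000,3.968)
cell (2,4): code 1100 → (2.039,5.000)–(2.979,4.000)
cell (2,5): code 1110 → (2.000,5.102)–(2.039,5.000)
cell (2,6): code 1101 → (2.127,7.000)–(2.000,6.753)
cell (2,7): code 1000 → (3.000,7.591)–(2.127,7.000)
cell (3,1): code 0100 → (3.886,2.000)–(4.000,1.718)
cell (3,2): code 1100 → (3.936,3.000)–(3.886,2.000)
cell (3,3): code 1110 → (3.000,3.968)–(3.936,3.000)
cell (3,7): code 1001 → (4.000,7.543)–(3.000,7.591)
cell (4,1): code 0110 → (4.000,1.718)–(5.000,1.399)
cell (4,2): code 1011 → (5.000,2.943)–(4.782,3.000)
cell (4,3): code 0111 → (4.782,3.000)–(5.000,3.074)
cell (4,6): code 1011 → (5.000,6.829)–(4.836,7.000)
cell (4,7): code 0001 → (4.836,7.000)–(4.000,7.543)
cell (5,1): code 0010 → (5.000,1.399)–(5.250,2.000)
cell (5,2): code 0001 → (5.250,2.000)–(5.000,2.943)
cell (5,3): code 0110 → (5.000,3.074)–(6.000,3.667)
cell (5,6): code 1001 → (6.000,6.459)–(5.000,6.829)
cell (6,3): code 0110 → (6.000,3.667)–(7.000,3.798)
cell (6,6): code 1001 → (7.000,6.440)–(6.000,6.459)
cell (7,3): code 0010 → (7.000,3.798)–(7.258,4.000)
cell (7,4): code 0111 → (7.258,4.000)–(8.000,4.776)
cell (7,5): code 1011 → (8.000,5.377)–(7.699,6.000)
cell (7,6): code 0001 → (7.699,6.000)–(7.000,6.440)
cell (8,4): code 0010 → (8.000,4.776)–(8.123,5.000)
cell (8,5): code 0001 → (8.123,5.000)–(8.000,5.377)
total: 28 segments, chained into 1 closed loop(s), length Σ = 20.406766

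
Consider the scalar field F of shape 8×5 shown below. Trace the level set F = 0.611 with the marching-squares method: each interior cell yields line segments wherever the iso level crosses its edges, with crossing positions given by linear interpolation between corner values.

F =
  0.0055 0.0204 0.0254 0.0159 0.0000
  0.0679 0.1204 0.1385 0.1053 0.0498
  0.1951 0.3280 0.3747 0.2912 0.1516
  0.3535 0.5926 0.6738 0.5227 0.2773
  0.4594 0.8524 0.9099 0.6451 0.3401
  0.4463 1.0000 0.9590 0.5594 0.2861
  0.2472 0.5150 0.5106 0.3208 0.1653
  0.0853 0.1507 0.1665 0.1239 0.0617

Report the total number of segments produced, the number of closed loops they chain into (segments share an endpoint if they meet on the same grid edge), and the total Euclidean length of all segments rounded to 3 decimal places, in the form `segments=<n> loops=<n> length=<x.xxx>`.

cell (2,1): code 0100 → (2.790,2.000)–(3.000,1.227)
cell (2,2): code 1000 → (3.000,2.416)–(2.790,2.000)
cell (3,0): code 0100 → (3.071,1.000)–(4.000,0.386)
cell (3,1): code 1110 → (3.000,1.227)–(3.071,1.000)
cell (3,2): code 1101 → (3.721,3.000)–(3.000,2.416)
cell (3,3): code 1000 → (4.000,3.112)–(3.721,3.000)
cell (4,0): code 0110 → (4.000,0.386)–(5.000,0.297)
cell (4,2): code 1011 → (5.000,2.871)–(4.398,3.000)
cell (4,3): code 0001 → (4.398,3.000)–(4.000,3.112)
cell (5,0): code 0010 → (5.000,0.297)–(5.802,1.000)
cell (5,1): code 0011 → (5.802,1.000)–(5.776,2.000)
cell (5,2): code 0001 → (5.776,2.000)–(5.000,2.871)
total: 12 segments, chained into 1 closed loop(s), length Σ = 9.112970

segments=12 loops=1 length=9.113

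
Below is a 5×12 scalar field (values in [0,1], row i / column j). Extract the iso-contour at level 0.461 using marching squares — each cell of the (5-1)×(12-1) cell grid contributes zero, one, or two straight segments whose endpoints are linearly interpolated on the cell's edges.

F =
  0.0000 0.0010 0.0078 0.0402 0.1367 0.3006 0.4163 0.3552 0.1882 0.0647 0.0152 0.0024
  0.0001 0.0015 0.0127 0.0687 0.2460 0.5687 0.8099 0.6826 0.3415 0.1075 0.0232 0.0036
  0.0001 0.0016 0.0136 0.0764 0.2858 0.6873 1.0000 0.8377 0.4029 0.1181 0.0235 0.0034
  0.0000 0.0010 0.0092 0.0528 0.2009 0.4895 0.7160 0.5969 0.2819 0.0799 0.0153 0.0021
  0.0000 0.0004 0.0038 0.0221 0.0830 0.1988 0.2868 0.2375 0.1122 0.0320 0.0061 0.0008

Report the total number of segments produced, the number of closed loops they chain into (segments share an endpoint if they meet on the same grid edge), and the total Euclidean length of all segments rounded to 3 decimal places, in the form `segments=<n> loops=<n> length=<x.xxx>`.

segments=12 loops=1 length=10.688

cell (0,4): code 0100 → (0.598,5.000)–(1.000,4.666)
cell (0,5): code 1100 → (0.114,6.000)–(0.598,5.000)
cell (0,6): code 1100 → (0.323,7.000)–(0.114,6.000)
cell (0,7): code 1000 → (1.000,7.650)–(0.323,7.000)
cell (1,4): code 0110 → (1.000,4.666)–(2.000,4.436)
cell (1,7): code 1001 → (2.000,7.866)–(1.000,7.650)
cell (2,4): code 0110 → (2.000,4.436)–(3.000,4.901)
cell (2,7): code 1001 → (3.000,7.431)–(2.000,7.866)
cell (3,4): code 0010 → (3.000,4.901)–(3.098,5.000)
cell (3,5): code 0011 → (3.098,5.000)–(3.594,6.000)
cell (3,6): code 0011 → (3.594,6.000)–(3.378,7.000)
cell (3,7): code 0001 → (3.378,7.000)–(3.000,7.431)
total: 12 segments, chained into 1 closed loop(s), length Σ = 10.688217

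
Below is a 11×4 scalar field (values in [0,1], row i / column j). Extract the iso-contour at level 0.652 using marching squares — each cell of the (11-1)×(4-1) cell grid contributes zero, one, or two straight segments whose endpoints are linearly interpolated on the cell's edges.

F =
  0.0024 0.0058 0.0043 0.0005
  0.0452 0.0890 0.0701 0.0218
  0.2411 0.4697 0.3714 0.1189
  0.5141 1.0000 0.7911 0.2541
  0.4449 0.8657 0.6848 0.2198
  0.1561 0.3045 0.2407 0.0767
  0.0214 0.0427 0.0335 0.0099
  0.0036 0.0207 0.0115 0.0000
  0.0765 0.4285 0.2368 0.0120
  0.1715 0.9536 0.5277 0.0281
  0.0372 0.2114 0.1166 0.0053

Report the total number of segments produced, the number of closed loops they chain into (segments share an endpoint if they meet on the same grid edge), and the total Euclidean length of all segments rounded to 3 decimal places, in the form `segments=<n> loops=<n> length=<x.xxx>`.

segments=12 loops=2 length=9.246

cell (2,0): code 0100 → (2.344,1.000)–(3.000,0.284)
cell (2,1): code 1100 → (2.669,2.000)–(2.344,1.000)
cell (2,2): code 1000 → (3.000,2.259)–(2.669,2.000)
cell (3,0): code 0110 → (3.000,0.284)–(4.000,0.492)
cell (3,2): code 1001 → (4.000,2.071)–(3.000,2.259)
cell (4,0): code 0010 → (4.000,0.492)–(4.381,1.000)
cell (4,1): code 0011 → (4.381,1.000)–(4.074,2.000)
cell (4,2): code 0001 → (4.074,2.000)–(4.000,2.071)
cell (8,0): code 0100 → (8.426,1.000)–(9.000,0.614)
cell (8,1): code 1000 → (9.000,1.708)–(8.426,1.000)
cell (9,0): code 0010 → (9.000,0.614)–(9.406,1.000)
cell (9,1): code 0001 → (9.406,1.000)–(9.000,1.708)
total: 12 segments, chained into 2 closed loop(s), length Σ = 9.245735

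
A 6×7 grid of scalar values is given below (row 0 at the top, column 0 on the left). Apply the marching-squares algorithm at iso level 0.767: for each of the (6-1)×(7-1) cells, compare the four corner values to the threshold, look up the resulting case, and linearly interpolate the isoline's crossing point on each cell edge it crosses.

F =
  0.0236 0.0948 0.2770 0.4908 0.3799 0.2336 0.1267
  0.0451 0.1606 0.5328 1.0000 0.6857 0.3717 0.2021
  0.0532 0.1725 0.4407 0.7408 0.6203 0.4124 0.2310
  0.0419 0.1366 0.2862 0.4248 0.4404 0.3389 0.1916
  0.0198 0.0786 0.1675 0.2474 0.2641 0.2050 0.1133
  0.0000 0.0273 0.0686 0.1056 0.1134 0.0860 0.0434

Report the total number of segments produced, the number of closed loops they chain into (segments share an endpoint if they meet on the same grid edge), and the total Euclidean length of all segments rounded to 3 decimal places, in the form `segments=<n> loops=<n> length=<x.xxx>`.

segments=4 loops=1 length=3.741

cell (0,2): code 0100 → (0.542,3.000)–(1.000,2.501)
cell (0,3): code 1000 → (1.000,3.741)–(0.542,3.000)
cell (1,2): code 0010 → (1.000,2.501)–(1.899,3.000)
cell (1,3): code 0001 → (1.899,3.000)–(1.000,3.741)
total: 4 segments, chained into 1 closed loop(s), length Σ = 3.741174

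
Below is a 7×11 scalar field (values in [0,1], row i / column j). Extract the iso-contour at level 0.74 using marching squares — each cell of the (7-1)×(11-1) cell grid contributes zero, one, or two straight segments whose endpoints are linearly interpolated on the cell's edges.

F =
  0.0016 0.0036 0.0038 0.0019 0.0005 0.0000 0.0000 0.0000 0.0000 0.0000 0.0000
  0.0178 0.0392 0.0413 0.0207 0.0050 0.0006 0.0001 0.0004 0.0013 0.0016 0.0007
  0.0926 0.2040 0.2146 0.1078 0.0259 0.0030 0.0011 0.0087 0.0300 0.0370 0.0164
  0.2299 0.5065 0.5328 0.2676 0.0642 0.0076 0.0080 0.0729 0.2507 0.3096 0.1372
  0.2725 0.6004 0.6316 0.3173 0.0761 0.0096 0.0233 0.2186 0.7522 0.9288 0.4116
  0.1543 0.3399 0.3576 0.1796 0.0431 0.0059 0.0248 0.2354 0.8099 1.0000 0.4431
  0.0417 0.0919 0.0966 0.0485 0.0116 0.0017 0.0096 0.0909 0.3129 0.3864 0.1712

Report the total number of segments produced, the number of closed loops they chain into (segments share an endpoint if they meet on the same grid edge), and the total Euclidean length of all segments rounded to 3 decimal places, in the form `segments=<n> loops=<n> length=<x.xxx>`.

cell (3,7): code 0100 → (3.976,8.000)–(4.000,7.977)
cell (3,8): code 1100 → (3.695,9.000)–(3.976,8.000)
cell (3,9): code 1000 → (4.000,9.365)–(3.695,9.000)
cell (4,7): code 0110 → (4.000,7.977)–(5.000,7.878)
cell (4,9): code 1001 → (5.000,9.467)–(4.000,9.365)
cell (5,7): code 0010 → (5.000,7.878)–(5.141,8.000)
cell (5,8): code 0011 → (5.141,8.000)–(5.424,9.000)
cell (5,9): code 0001 → (5.424,9.000)–(5.000,9.467)
total: 8 segments, chained into 1 closed loop(s), length Σ = 5.413428

segments=8 loops=1 length=5.413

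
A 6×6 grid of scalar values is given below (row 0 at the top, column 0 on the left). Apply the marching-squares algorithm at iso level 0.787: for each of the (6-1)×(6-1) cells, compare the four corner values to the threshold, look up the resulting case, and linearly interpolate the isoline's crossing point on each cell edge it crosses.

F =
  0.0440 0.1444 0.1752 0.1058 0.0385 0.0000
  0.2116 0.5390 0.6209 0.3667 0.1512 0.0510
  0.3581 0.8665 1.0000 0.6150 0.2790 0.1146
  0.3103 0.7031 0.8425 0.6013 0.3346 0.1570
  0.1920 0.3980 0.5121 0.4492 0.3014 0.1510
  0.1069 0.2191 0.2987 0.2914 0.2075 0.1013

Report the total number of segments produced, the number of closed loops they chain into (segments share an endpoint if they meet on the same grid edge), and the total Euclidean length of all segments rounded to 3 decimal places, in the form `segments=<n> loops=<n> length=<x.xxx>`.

segments=8 loops=1 length=5.197

cell (1,0): code 0100 → (1.757,1.000)–(2.000,0.844)
cell (1,1): code 1100 → (1.438,2.000)–(1.757,1.000)
cell (1,2): code 1000 → (2.000,2.553)–(1.438,2.000)
cell (2,0): code 0010 → (2.000,0.844)–(2.487,1.000)
cell (2,1): code 0111 → (2.487,1.000)–(3.000,1.602)
cell (2,2): code 1001 → (3.000,2.230)–(2.000,2.553)
cell (3,1): code 0010 → (3.000,1.602)–(3.168,2.000)
cell (3,2): code 0001 → (3.168,2.000)–(3.000,2.230)
total: 8 segments, chained into 1 closed loop(s), length Σ = 5.197061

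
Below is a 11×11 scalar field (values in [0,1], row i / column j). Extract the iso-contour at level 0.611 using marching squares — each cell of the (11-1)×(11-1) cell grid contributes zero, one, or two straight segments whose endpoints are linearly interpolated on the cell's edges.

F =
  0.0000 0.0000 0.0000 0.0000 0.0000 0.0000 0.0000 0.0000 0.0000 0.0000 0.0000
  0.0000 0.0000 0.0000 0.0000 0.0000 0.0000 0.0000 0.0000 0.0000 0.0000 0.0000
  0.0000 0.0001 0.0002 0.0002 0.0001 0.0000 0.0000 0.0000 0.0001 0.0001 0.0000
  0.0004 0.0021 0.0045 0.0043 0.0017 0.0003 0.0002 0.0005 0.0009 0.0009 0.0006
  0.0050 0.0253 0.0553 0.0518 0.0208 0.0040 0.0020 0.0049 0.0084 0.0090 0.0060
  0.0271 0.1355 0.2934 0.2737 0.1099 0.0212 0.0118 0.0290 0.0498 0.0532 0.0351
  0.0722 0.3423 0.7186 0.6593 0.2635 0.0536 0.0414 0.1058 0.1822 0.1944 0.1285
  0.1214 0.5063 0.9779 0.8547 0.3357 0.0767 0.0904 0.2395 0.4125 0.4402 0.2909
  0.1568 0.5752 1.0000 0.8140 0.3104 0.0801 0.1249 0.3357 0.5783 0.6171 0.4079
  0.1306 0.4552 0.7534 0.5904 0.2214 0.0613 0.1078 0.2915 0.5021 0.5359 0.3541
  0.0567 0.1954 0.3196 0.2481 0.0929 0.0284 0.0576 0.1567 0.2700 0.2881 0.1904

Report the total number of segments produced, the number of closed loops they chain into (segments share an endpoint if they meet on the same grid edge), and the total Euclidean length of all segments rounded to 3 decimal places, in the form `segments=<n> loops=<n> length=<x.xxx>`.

segments=16 loops=2 length=9.965

cell (5,1): code 0100 → (5.747,2.000)–(6.000,1.714)
cell (5,2): code 1100 → (5.875,3.000)–(5.747,2.000)
cell (5,3): code 1000 → (6.000,3.122)–(5.875,3.000)
cell (6,1): code 0110 → (6.000,1.714)–(7.000,1.222)
cell (6,3): code 1001 → (7.000,3.470)–(6.000,3.122)
cell (7,1): code 0110 → (7.000,1.222)–(8.000,1.084)
cell (7,3): code 1001 → (8.000,3.403)–(7.000,3.470)
cell (7,8): code 0100 → (7.966,9.000)–(8.000,8.843)
cell (7,9): code 1000 → (8.000,9.029)–(7.966,9.000)
cell (8,1): code 0110 → (8.000,1.084)–(9.000,1.522)
cell (8,2): code 1011 → (9.000,2.874)–(8.908,3.000)
cell (8,3): code 0001 → (8.908,3.000)–(8.000,3.403)
cell (8,8): code 0010 → (8.000,8.843)–(8.075,9.000)
cell (8,9): code 0001 → (8.075,9.000)–(8.000,9.029)
cell (9,1): code 0010 → (9.000,1.522)–(9.328,2.000)
cell (9,2): code 0001 → (9.328,2.000)–(9.000,2.874)
total: 16 segments, chained into 2 closed loop(s), length Σ = 9.964858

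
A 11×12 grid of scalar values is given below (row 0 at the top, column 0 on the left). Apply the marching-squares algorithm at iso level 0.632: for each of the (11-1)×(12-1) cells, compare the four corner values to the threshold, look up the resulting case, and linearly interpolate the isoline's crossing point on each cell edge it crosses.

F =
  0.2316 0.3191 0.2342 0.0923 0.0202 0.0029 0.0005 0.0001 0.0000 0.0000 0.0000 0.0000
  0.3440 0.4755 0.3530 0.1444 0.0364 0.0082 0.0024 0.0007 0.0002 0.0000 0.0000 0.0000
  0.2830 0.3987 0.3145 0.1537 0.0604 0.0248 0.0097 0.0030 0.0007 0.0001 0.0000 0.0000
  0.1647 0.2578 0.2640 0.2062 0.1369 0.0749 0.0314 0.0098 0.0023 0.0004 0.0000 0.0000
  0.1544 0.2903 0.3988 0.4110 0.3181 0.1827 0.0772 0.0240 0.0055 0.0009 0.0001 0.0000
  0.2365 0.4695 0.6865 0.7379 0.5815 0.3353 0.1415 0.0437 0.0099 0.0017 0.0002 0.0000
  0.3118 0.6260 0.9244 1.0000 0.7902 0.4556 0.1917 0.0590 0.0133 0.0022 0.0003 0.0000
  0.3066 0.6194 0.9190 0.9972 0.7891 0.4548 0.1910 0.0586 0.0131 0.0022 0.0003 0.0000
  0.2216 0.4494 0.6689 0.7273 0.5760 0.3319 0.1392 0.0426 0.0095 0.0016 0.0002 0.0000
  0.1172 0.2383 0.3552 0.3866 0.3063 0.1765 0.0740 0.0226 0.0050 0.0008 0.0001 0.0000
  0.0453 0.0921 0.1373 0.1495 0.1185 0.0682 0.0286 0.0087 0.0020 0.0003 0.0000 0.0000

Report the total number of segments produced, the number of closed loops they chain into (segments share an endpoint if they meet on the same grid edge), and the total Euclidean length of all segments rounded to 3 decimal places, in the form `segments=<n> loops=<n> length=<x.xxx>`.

segments=14 loops=1 length=11.119

cell (4,1): code 0100 → (4.811,2.000)–(5.000,1.749)
cell (4,2): code 1100 → (4.676,3.000)–(4.811,2.000)
cell (4,3): code 1000 → (5.000,3.677)–(4.676,3.000)
cell (5,1): code 0110 → (5.000,1.749)–(6.000,1.020)
cell (5,3): code 1101 → (5.242,4.000)–(5.000,3.677)
cell (5,4): code 1000 → (6.000,4.473)–(5.242,4.000)
cell (6,1): code 0110 → (6.000,1.020)–(7.000,1.042)
cell (6,4): code 1001 → (7.000,4.470)–(6.000,4.473)
cell (7,1): code 0110 → (7.000,1.042)–(8.000,1.832)
cell (7,3): code 1011 → (8.000,3.630)–(7.737,4.000)
cell (7,4): code 0001 → (7.737,4.000)–(7.000,4.470)
cell (8,1): code 0010 → (8.000,1.832)–(8.118,2.000)
cell (8,2): code 0011 → (8.118,2.000)–(8.280,3.000)
cell (8,3): code 0001 → (8.280,3.000)–(8.000,3.630)
total: 14 segments, chained into 1 closed loop(s), length Σ = 11.118599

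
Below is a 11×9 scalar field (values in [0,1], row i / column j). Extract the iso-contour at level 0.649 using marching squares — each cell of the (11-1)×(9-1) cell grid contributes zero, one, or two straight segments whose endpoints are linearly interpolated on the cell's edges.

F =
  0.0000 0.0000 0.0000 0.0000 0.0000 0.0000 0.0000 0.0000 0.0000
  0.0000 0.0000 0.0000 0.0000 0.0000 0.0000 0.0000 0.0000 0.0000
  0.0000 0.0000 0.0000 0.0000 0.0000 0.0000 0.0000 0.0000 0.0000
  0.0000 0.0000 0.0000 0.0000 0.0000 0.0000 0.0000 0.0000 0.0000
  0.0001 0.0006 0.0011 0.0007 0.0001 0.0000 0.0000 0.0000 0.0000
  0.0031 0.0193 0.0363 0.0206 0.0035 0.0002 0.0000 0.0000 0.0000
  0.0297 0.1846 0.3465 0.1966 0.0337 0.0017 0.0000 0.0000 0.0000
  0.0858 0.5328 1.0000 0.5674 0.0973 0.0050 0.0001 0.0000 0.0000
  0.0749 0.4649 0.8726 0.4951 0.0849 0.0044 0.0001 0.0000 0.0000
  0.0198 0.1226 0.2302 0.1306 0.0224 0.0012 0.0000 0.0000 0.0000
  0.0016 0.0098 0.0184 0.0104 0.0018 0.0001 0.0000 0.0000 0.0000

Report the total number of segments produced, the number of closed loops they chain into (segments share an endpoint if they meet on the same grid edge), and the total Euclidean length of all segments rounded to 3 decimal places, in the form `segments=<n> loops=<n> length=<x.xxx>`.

cell (6,1): code 0100 → (6.463,2.000)–(7.000,1.249)
cell (6,2): code 1000 → (7.000,2.811)–(6.463,2.000)
cell (7,1): code 0110 → (7.000,1.249)–(8.000,1.452)
cell (7,2): code 1001 → (8.000,2.592)–(7.000,2.811)
cell (8,1): code 0010 → (8.000,1.452)–(8.348,2.000)
cell (8,2): code 0001 → (8.348,2.000)–(8.000,2.592)
total: 6 segments, chained into 1 closed loop(s), length Σ = 5.277239

segments=6 loops=1 length=5.277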